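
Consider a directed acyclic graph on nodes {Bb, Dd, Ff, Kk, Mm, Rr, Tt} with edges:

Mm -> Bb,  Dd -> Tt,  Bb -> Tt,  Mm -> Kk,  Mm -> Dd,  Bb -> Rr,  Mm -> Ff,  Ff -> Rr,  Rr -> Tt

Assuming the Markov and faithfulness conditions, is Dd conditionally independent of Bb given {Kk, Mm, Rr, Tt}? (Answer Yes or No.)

Enumerating the 6 paths from Dd to Bb and testing each for blocking by {Kk, Mm, Rr, Tt}:
Path 1: Dd ← Mm → Ff → Rr ← Bb
  Mm is a fork here and Mm is conditioned on, so the path is blocked at Mm.
Path 2: Dd ← Mm → Ff → Rr → Tt ← Bb
  Mm is a fork here and Mm is conditioned on, so the path is blocked at Mm.
Path 3: Dd ← Mm → Bb
  Mm is a fork here and Mm is conditioned on, so the path is blocked at Mm.
Path 4: Dd → Tt ← Bb
  Tt is a collider and Tt is conditioned on, which opens it — no node blocks this path, so it is active.
Path 5: Dd → Tt ← Rr ← Ff ← Mm → Bb
  Rr is a chain here and Rr is conditioned on, so the path is blocked at Rr.
Path 6: Dd → Tt ← Rr ← Bb
  Rr is a chain here and Rr is conditioned on, so the path is blocked at Rr.
At least one path is unblocked, so d-separation fails.

No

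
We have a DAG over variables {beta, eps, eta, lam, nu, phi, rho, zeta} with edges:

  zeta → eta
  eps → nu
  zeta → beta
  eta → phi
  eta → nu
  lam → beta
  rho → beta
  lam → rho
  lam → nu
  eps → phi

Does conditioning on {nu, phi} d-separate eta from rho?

No — eta and rho are not d-separated given {nu, phi}.

There are 6 undirected paths between eta and rho; checking each against the conditioning set {nu, phi}:
  1. eta ← zeta → beta ← lam → rho — zeta:fork[open]; beta:collider[blocks]; lam:fork[open] ⇒ blocked
  2. eta ← zeta → beta ← rho — zeta:fork[open]; beta:collider[blocks] ⇒ blocked
  3. eta → nu ← lam → beta ← rho — nu:collider[open]; lam:fork[open]; beta:collider[blocks] ⇒ blocked
  4. eta → nu ← lam → rho — nu:collider[open]; lam:fork[open] ⇒ active
  5. eta → phi ← eps → nu ← lam → beta ← rho — phi:collider[open]; eps:fork[open]; nu:collider[open]; lam:fork[open]; beta:collider[blocks] ⇒ blocked
  6. eta → phi ← eps → nu ← lam → rho — phi:collider[open]; eps:fork[open]; nu:collider[open]; lam:fork[open] ⇒ active
Since the path eta → nu ← lam → rho is active, eta and rho are not d-separated given {nu, phi}.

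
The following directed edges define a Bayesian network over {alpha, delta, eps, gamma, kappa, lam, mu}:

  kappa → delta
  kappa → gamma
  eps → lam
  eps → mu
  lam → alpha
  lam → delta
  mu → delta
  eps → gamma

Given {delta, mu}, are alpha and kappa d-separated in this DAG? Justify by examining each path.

No — alpha and kappa are not d-separated given {delta, mu}.

Enumerating the 4 paths from alpha to kappa and testing each for blocking by {delta, mu}:
Path 1: alpha ← lam → delta ← kappa
  lam is a fork and lam is not conditioned on; delta is a collider and delta is conditioned on, which opens it — no node blocks this path, so it is active.
Path 2: alpha ← lam → delta ← mu ← eps → gamma ← kappa
  mu is a chain here and mu is conditioned on, so the path is blocked at mu.
Path 3: alpha ← lam ← eps → gamma ← kappa
  gamma is a collider here and neither gamma nor any of its descendants is conditioned on, so the collider stays closed — the path is blocked at gamma.
Path 4: alpha ← lam ← eps → mu → delta ← kappa
  mu is a chain here and mu is conditioned on, so the path is blocked at mu.
Since the path alpha ← lam → delta ← kappa is active, alpha and kappa are not d-separated given {delta, mu}.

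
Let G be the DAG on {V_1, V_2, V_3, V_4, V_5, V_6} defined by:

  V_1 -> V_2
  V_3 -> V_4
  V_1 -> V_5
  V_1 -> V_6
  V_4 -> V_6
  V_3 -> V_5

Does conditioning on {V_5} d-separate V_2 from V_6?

2 paths connect V_2 and V_6; each must be blocked for d-separation to hold:
Path 1: V_2 ← V_1 → V_5 ← V_3 → V_4 → V_6
  V_1 is a fork and V_1 is not conditioned on; V_5 is a collider and V_5 is conditioned on, which opens it; V_3 is a fork and V_3 is not conditioned on; V_4 is a chain and V_4 is not conditioned on — no node blocks this path, so it is active.
Path 2: V_2 ← V_1 → V_6
  V_1 is a fork and V_1 is not conditioned on — no node blocks this path, so it is active.
At least one path is unblocked, so d-separation fails.

No — V_2 and V_6 are not d-separated given {V_5}.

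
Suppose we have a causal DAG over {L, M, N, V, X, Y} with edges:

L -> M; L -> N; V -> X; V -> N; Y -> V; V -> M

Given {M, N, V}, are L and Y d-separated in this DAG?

Yes

2 paths connect L and Y; each must be blocked for d-separation to hold:
Path 1: L → M ← V ← Y
  V is a chain here and V is conditioned on, so the path is blocked at V.
Path 2: L → N ← V ← Y
  V is a chain here and V is conditioned on, so the path is blocked at V.
Every path is blocked, so L and Y are d-separated given {M, N, V}.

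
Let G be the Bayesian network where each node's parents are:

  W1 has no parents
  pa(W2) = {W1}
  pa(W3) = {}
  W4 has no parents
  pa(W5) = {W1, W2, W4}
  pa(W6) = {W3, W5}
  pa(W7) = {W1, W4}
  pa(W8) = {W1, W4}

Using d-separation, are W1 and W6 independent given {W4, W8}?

No

Enumerating the 4 paths from W1 to W6 and testing each for blocking by {W4, W8}:
Path 1: W1 → W8 ← W4 → W5 → W6
  W4 is a fork here and W4 is conditioned on, so the path is blocked at W4.
Path 2: W1 → W5 → W6
  W5 is a chain and W5 is not conditioned on — no node blocks this path, so it is active.
Path 3: W1 → W7 ← W4 → W5 → W6
  W7 is a collider here and neither W7 nor any of its descendants is conditioned on, so the collider stays closed — the path is blocked at W7.
Path 4: W1 → W2 → W5 → W6
  W2 is a chain and W2 is not conditioned on; W5 is a chain and W5 is not conditioned on — no node blocks this path, so it is active.
At least one path is unblocked, so d-separation fails.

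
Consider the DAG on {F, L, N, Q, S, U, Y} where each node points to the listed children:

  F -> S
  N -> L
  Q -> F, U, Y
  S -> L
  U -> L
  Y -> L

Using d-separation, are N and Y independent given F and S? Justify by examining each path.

Yes

Enumerating the 3 paths from N to Y and testing each for blocking by {F, S}:
Path 1: N → L ← S ← F ← Q → Y
  L is a collider here and neither L nor any of its descendants is conditioned on, so the collider stays closed — the path is blocked at L.
Path 2: N → L ← U ← Q → Y
  L is a collider here and neither L nor any of its descendants is conditioned on, so the collider stays closed — the path is blocked at L.
Path 3: N → L ← Y
  L is a collider here and neither L nor any of its descendants is conditioned on, so the collider stays closed — the path is blocked at L.
All paths are blocked; N ⊥ Y | {F, S} holds.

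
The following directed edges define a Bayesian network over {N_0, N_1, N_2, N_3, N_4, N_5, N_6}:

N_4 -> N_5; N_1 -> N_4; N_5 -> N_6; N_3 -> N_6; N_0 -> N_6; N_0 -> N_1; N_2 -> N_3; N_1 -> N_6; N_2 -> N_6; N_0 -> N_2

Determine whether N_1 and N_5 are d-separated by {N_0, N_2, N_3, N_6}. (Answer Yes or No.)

We examine all 5 paths between N_1 and N_5:
Path 1: N_1 → N_4 → N_5
  N_4 is a chain and N_4 is not conditioned on — no node blocks this path, so it is active.
Path 2: N_1 ← N_0 → N_2 → N_3 → N_6 ← N_5
  N_0 is a fork here and N_0 is conditioned on, so the path is blocked at N_0.
Path 3: N_1 ← N_0 → N_2 → N_6 ← N_5
  N_0 is a fork here and N_0 is conditioned on, so the path is blocked at N_0.
Path 4: N_1 ← N_0 → N_6 ← N_5
  N_0 is a fork here and N_0 is conditioned on, so the path is blocked at N_0.
Path 5: N_1 → N_6 ← N_5
  N_6 is a collider and N_6 is conditioned on, which opens it — no node blocks this path, so it is active.
Because an active path exists, N_1 and N_5 are not d-separated.

No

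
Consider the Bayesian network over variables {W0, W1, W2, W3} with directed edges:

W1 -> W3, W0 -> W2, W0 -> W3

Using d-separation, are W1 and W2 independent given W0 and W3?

There is one path between W1 and W2:
Path 1: W1 → W3 ← W0 → W2
  W0 is a fork here and W0 is conditioned on, so the path is blocked at W0.
Every path is blocked, so W1 and W2 are d-separated given {W0, W3}.

Yes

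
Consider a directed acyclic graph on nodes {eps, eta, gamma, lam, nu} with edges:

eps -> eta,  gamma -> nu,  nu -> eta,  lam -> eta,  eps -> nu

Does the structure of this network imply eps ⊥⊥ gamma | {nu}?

No

Enumerating the 2 paths from eps to gamma and testing each for blocking by {nu}:
Path 1: eps → eta ← nu ← gamma
  eta is a collider here and neither eta nor any of its descendants is conditioned on, so the collider stays closed — the path is blocked at eta.
Path 2: eps → nu ← gamma
  nu is a collider and nu is conditioned on, which opens it — no node blocks this path, so it is active.
At least one path is unblocked, so d-separation fails.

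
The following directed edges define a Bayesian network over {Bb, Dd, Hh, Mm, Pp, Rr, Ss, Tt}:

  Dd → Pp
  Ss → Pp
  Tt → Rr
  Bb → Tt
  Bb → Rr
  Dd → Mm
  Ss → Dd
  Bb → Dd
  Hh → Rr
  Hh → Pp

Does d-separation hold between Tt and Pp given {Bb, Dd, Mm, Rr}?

6 paths connect Tt and Pp; each must be blocked for d-separation to hold:
Path 1: Tt → Rr ← Bb → Dd ← Ss → Pp
  Bb is a fork here and Bb is conditioned on, so the path is blocked at Bb.
Path 2: Tt → Rr ← Bb → Dd → Pp
  Bb is a fork here and Bb is conditioned on, so the path is blocked at Bb.
Path 3: Tt → Rr ← Hh → Pp
  Rr is a collider and Rr is conditioned on, which opens it; Hh is a fork and Hh is not conditioned on — no node blocks this path, so it is active.
Path 4: Tt ← Bb → Rr ← Hh → Pp
  Bb is a fork here and Bb is conditioned on, so the path is blocked at Bb.
Path 5: Tt ← Bb → Dd ← Ss → Pp
  Bb is a fork here and Bb is conditioned on, so the path is blocked at Bb.
Path 6: Tt ← Bb → Dd → Pp
  Bb is a fork here and Bb is conditioned on, so the path is blocked at Bb.
At least one path is unblocked, so d-separation fails.

No — Tt and Pp are not d-separated given {Bb, Dd, Mm, Rr}.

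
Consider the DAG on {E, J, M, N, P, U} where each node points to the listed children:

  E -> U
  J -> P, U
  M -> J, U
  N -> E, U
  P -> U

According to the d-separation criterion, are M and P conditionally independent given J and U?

No

Enumerating the 4 paths from M to P and testing each for blocking by {J, U}:
Path 1: M → J → P
  J is a chain here and J is conditioned on, so the path is blocked at J.
Path 2: M → J → U ← P
  J is a chain here and J is conditioned on, so the path is blocked at J.
Path 3: M → U ← P
  U is a collider and U is conditioned on, which opens it — no node blocks this path, so it is active.
Path 4: M → U ← J → P
  J is a fork here and J is conditioned on, so the path is blocked at J.
At least one path is unblocked, so d-separation fails.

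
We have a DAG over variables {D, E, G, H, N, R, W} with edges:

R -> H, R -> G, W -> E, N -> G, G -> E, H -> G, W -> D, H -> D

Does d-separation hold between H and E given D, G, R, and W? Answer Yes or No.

Yes

There are 3 undirected paths between H and E; checking each against the conditioning set {D, G, R, W}:
Path 1: H → D ← W → E
  W is a fork here and W is conditioned on, so the path is blocked at W.
Path 2: H → G → E
  G is a chain here and G is conditioned on, so the path is blocked at G.
Path 3: H ← R → G → E
  R is a fork here and R is conditioned on, so the path is blocked at R.
Every path is blocked, so H and E are d-separated given {D, G, R, W}.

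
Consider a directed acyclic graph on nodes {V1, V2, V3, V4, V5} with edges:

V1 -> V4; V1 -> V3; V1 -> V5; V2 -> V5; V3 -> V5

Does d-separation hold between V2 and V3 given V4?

There are 2 undirected paths between V2 and V3; checking each against the conditioning set {V4}:
Path 1: V2 → V5 ← V3
  V5 is a collider here and neither V5 nor any of its descendants is conditioned on, so the collider stays closed — the path is blocked at V5.
Path 2: V2 → V5 ← V1 → V3
  V5 is a collider here and neither V5 nor any of its descendants is conditioned on, so the collider stays closed — the path is blocked at V5.
Since every path is blocked, d-separation holds.

Yes — V2 and V3 are d-separated given {V4}.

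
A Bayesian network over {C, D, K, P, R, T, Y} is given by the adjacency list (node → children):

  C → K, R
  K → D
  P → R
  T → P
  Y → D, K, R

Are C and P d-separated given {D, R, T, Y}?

No — C and P are not d-separated given {D, R, T, Y}.

We examine all 3 paths between C and P:
  1. C → K → D ← Y → R ← P — K:chain[open]; D:collider[open]; Y:fork[blocks]; R:collider[open] ⇒ blocked
  2. C → K ← Y → R ← P — K:collider[open]; Y:fork[blocks]; R:collider[open] ⇒ blocked
  3. C → R ← P — R:collider[open] ⇒ active
Because an active path exists, C and P are not d-separated.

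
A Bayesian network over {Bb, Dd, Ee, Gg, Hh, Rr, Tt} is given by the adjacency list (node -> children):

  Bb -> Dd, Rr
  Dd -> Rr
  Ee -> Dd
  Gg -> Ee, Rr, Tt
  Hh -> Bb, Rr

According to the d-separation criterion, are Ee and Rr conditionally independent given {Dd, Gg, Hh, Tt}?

There are 4 undirected paths between Ee and Rr; checking each against the conditioning set {Dd, Gg, Hh, Tt}:
Path 1: Ee → Dd ← Bb ← Hh → Rr
  Hh is a fork here and Hh is conditioned on, so the path is blocked at Hh.
Path 2: Ee → Dd ← Bb → Rr
  Dd is a collider and Dd is conditioned on, which opens it; Bb is a fork and Bb is not conditioned on — no node blocks this path, so it is active.
Path 3: Ee → Dd → Rr
  Dd is a chain here and Dd is conditioned on, so the path is blocked at Dd.
Path 4: Ee ← Gg → Rr
  Gg is a fork here and Gg is conditioned on, so the path is blocked at Gg.
At least one path is unblocked, so d-separation fails.

No — Ee and Rr are not d-separated given {Dd, Gg, Hh, Tt}.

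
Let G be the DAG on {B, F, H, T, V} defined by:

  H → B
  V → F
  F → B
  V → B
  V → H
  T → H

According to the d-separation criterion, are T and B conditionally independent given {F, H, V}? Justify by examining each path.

Yes

We examine all 3 paths between T and B:
Path 1: T → H → B
  H is a chain here and H is conditioned on, so the path is blocked at H.
Path 2: T → H ← V → F → B
  V is a fork here and V is conditioned on, so the path is blocked at V.
Path 3: T → H ← V → B
  V is a fork here and V is conditioned on, so the path is blocked at V.
Since every path is blocked, d-separation holds.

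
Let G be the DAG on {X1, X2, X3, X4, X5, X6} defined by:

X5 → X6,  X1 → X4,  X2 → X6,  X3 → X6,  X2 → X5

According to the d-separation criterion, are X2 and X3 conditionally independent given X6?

There are 2 undirected paths between X2 and X3; checking each against the conditioning set {X6}:
Path 1: X2 → X6 ← X3
  X6 is a collider and X6 is conditioned on, which opens it — no node blocks this path, so it is active.
Path 2: X2 → X5 → X6 ← X3
  X5 is a chain and X5 is not conditioned on; X6 is a collider and X6 is conditioned on, which opens it — no node blocks this path, so it is active.
At least one path is unblocked, so d-separation fails.

No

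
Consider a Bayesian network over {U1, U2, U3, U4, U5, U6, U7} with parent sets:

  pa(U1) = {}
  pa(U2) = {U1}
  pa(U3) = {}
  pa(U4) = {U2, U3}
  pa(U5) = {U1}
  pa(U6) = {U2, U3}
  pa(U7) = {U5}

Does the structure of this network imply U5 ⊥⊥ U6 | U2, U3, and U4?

There are 2 undirected paths between U5 and U6; checking each against the conditioning set {U2, U3, U4}:
Path 1: U5 ← U1 → U2 → U6
  U2 is a chain here and U2 is conditioned on, so the path is blocked at U2.
Path 2: U5 ← U1 → U2 → U4 ← U3 → U6
  U2 is a chain here and U2 is conditioned on, so the path is blocked at U2.
Since every path is blocked, d-separation holds.

Yes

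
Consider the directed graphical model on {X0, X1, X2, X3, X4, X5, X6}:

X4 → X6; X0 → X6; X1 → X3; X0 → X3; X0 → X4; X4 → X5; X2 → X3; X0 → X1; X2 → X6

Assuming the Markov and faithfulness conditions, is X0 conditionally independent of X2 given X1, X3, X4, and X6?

No — X0 and X2 are not d-separated given {X1, X3, X4, X6}.

Enumerating the 4 paths from X0 to X2 and testing each for blocking by {X1, X3, X4, X6}:
Path 1: X0 → X3 ← X2
  X3 is a collider and X3 is conditioned on, which opens it — no node blocks this path, so it is active.
Path 2: X0 → X4 → X6 ← X2
  X4 is a chain here and X4 is conditioned on, so the path is blocked at X4.
Path 3: X0 → X6 ← X2
  X6 is a collider and X6 is conditioned on, which opens it — no node blocks this path, so it is active.
Path 4: X0 → X1 → X3 ← X2
  X1 is a chain here and X1 is conditioned on, so the path is blocked at X1.
At least one path is unblocked, so d-separation fails.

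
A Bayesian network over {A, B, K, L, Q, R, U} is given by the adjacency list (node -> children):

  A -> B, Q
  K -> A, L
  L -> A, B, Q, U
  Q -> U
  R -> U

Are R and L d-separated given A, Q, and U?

There are 5 undirected paths between R and L; checking each against the conditioning set {A, Q, U}:
  1. R → U ← L — U:collider[open] ⇒ active
  2. R → U ← Q ← L — U:collider[open]; Q:chain[blocks] ⇒ blocked
  3. R → U ← Q ← A ← L — U:collider[open]; Q:chain[blocks]; A:chain[blocks] ⇒ blocked
  4. R → U ← Q ← A ← K → L — U:collider[open]; Q:chain[blocks]; A:chain[blocks]; K:fork[open] ⇒ blocked
  5. R → U ← Q ← A → B ← L — U:collider[open]; Q:chain[blocks]; A:fork[blocks]; B:collider[blocks] ⇒ blocked
At least one path is unblocked, so d-separation fails.

No — R and L are not d-separated given {A, Q, U}.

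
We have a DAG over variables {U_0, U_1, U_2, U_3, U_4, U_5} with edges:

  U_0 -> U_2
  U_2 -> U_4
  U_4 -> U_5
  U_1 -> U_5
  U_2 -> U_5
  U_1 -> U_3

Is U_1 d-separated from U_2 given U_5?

No

We examine all 2 paths between U_1 and U_2:
Path 1: U_1 → U_5 ← U_2
  U_5 is a collider and U_5 is conditioned on, which opens it — no node blocks this path, so it is active.
Path 2: U_1 → U_5 ← U_4 ← U_2
  U_5 is a collider and U_5 is conditioned on, which opens it; U_4 is a chain and U_4 is not conditioned on — no node blocks this path, so it is active.
Since the path U_1 → U_5 ← U_2 is active, U_1 and U_2 are not d-separated given {U_5}.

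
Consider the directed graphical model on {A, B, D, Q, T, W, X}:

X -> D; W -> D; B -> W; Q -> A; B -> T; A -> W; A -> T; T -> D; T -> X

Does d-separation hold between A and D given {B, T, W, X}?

We examine all 6 paths between A and D:
  1. A → W → D — W:chain[blocks] ⇒ blocked
  2. A → W ← B → T → X → D — W:collider[open]; B:fork[blocks]; T:chain[blocks]; X:chain[blocks] ⇒ blocked
  3. A → W ← B → T → D — W:collider[open]; B:fork[blocks]; T:chain[blocks] ⇒ blocked
  4. A → T → X → D — T:chain[blocks]; X:chain[blocks] ⇒ blocked
  5. A → T → D — T:chain[blocks] ⇒ blocked
  6. A → T ← B → W → D — T:collider[open]; B:fork[blocks]; W:chain[blocks] ⇒ blocked
Since every path is blocked, d-separation holds.

Yes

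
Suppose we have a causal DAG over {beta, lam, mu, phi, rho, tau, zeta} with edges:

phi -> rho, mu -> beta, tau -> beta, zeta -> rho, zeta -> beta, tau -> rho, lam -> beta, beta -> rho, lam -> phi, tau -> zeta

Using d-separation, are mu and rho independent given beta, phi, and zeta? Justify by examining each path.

6 paths connect mu and rho; each must be blocked for d-separation to hold:
  1. mu → beta ← lam → phi → rho — beta:collider[open]; lam:fork[open]; phi:chain[blocks] ⇒ blocked
  2. mu → beta ← zeta ← tau → rho — beta:collider[open]; zeta:chain[blocks]; tau:fork[open] ⇒ blocked
  3. mu → beta ← zeta → rho — beta:collider[open]; zeta:fork[blocks] ⇒ blocked
  4. mu → beta ← tau → zeta → rho — beta:collider[open]; tau:fork[open]; zeta:chain[blocks] ⇒ blocked
  5. mu → beta ← tau → rho — beta:collider[open]; tau:fork[open] ⇒ active
  6. mu → beta → rho — beta:chain[blocks] ⇒ blocked
At least one path is unblocked, so d-separation fails.

No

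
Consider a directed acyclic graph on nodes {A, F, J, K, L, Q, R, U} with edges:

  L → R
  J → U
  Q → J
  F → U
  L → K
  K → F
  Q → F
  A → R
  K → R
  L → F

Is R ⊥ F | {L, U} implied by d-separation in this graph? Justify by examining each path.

We examine all 4 paths between R and F:
  1. R ← L → F — L:fork[blocks] ⇒ blocked
  2. R ← L → K → F — L:fork[blocks]; K:chain[open] ⇒ blocked
  3. R ← K → F — K:fork[open] ⇒ active
  4. R ← K ← L → F — K:chain[open]; L:fork[blocks] ⇒ blocked
Because an active path exists, R and F are not d-separated.

No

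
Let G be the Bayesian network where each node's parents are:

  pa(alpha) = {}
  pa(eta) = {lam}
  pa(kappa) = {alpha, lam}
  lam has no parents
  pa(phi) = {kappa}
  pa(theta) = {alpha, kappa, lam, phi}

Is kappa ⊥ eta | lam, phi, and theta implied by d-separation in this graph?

Yes

Enumerating the 4 paths from kappa to eta and testing each for blocking by {lam, phi, theta}:
Path 1: kappa → theta ← lam → eta
  lam is a fork here and lam is conditioned on, so the path is blocked at lam.
Path 2: kappa ← alpha → theta ← lam → eta
  lam is a fork here and lam is conditioned on, so the path is blocked at lam.
Path 3: kappa ← lam → eta
  lam is a fork here and lam is conditioned on, so the path is blocked at lam.
Path 4: kappa → phi → theta ← lam → eta
  phi is a chain here and phi is conditioned on, so the path is blocked at phi.
Since every path is blocked, d-separation holds.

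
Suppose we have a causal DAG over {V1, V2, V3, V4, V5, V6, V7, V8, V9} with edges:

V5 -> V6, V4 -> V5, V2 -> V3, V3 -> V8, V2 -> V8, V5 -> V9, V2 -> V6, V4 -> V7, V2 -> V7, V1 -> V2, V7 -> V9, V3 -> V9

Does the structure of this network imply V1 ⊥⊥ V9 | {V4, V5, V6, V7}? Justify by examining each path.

Enumerating the 6 paths from V1 to V9 and testing each for blocking by {V4, V5, V6, V7}:
Path 1: V1 → V2 → V8 ← V3 → V9
  V8 is a collider here and neither V8 nor any of its descendants is conditioned on, so the collider stays closed — the path is blocked at V8.
Path 2: V1 → V2 → V7 → V9
  V7 is a chain here and V7 is conditioned on, so the path is blocked at V7.
Path 3: V1 → V2 → V7 ← V4 → V5 → V9
  V4 is a fork here and V4 is conditioned on, so the path is blocked at V4.
Path 4: V1 → V2 → V6 ← V5 → V9
  V5 is a fork here and V5 is conditioned on, so the path is blocked at V5.
Path 5: V1 → V2 → V6 ← V5 ← V4 → V7 → V9
  V5 is a chain here and V5 is conditioned on, so the path is blocked at V5.
Path 6: V1 → V2 → V3 → V9
  V2 is a chain and V2 is not conditioned on; V3 is a chain and V3 is not conditioned on — no node blocks this path, so it is active.
At least one path is unblocked, so d-separation fails.

No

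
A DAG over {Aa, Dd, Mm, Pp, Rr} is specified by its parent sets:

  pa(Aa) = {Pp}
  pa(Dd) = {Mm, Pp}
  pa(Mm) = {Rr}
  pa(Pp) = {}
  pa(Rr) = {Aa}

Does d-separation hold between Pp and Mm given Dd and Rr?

No

There are 2 undirected paths between Pp and Mm; checking each against the conditioning set {Dd, Rr}:
Path 1: Pp → Dd ← Mm
  Dd is a collider and Dd is conditioned on, which opens it — no node blocks this path, so it is active.
Path 2: Pp → Aa → Rr → Mm
  Rr is a chain here and Rr is conditioned on, so the path is blocked at Rr.
At least one path is unblocked, so d-separation fails.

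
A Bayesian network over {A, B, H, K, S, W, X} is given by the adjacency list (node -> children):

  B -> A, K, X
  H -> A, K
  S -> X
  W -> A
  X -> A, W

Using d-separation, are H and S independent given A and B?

No

We examine all 6 paths between H and S:
Path 1: H → A ← X ← S
  A is a collider and A is conditioned on, which opens it; X is a chain and X is not conditioned on — no node blocks this path, so it is active.
Path 2: H → A ← W ← X ← S
  A is a collider and A is conditioned on, which opens it; W is a chain and W is not conditioned on; X is a chain and X is not conditioned on — no node blocks this path, so it is active.
Path 3: H → A ← B → X ← S
  B is a fork here and B is conditioned on, so the path is blocked at B.
Path 4: H → K ← B → A ← X ← S
  K is a collider here and neither K nor any of its descendants is conditioned on, so the collider stays closed — the path is blocked at K.
Path 5: H → K ← B → A ← W ← X ← S
  K is a collider here and neither K nor any of its descendants is conditioned on, so the collider stays closed — the path is blocked at K.
Path 6: H → K ← B → X ← S
  K is a collider here and neither K nor any of its descendants is conditioned on, so the collider stays closed — the path is blocked at K.
At least one path is unblocked, so d-separation fails.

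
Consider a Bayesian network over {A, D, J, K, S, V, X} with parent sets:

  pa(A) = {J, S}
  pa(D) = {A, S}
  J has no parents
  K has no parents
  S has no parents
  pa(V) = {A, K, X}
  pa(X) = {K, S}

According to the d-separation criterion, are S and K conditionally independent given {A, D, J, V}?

No

We examine all 6 paths between S and K:
Path 1: S → D ← A → V ← X ← K
  A is a fork here and A is conditioned on, so the path is blocked at A.
Path 2: S → D ← A → V ← K
  A is a fork here and A is conditioned on, so the path is blocked at A.
Path 3: S → A → V ← X ← K
  A is a chain here and A is conditioned on, so the path is blocked at A.
Path 4: S → A → V ← K
  A is a chain here and A is conditioned on, so the path is blocked at A.
Path 5: S → X → V ← K
  X is a chain and X is not conditioned on; V is a collider and V is conditioned on, which opens it — no node blocks this path, so it is active.
Path 6: S → X ← K
  X is a collider and its descendant V is conditioned on, which opens it — no node blocks this path, so it is active.
Since the path S → X → V ← K is active, S and K are not d-separated given {A, D, J, V}.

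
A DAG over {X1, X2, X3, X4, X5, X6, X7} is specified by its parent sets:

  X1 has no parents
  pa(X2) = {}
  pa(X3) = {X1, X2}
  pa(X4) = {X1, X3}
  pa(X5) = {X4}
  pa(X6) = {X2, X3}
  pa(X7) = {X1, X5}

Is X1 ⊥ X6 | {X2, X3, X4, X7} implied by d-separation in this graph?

6 paths connect X1 and X6; each must be blocked for d-separation to hold:
Path 1: X1 → X4 ← X3 ← X2 → X6
  X3 is a chain here and X3 is conditioned on, so the path is blocked at X3.
Path 2: X1 → X4 ← X3 → X6
  X3 is a fork here and X3 is conditioned on, so the path is blocked at X3.
Path 3: X1 → X3 ← X2 → X6
  X2 is a fork here and X2 is conditioned on, so the path is blocked at X2.
Path 4: X1 → X3 → X6
  X3 is a chain here and X3 is conditioned on, so the path is blocked at X3.
Path 5: X1 → X7 ← X5 ← X4 ← X3 ← X2 → X6
  X4 is a chain here and X4 is conditioned on, so the path is blocked at X4.
Path 6: X1 → X7 ← X5 ← X4 ← X3 → X6
  X4 is a chain here and X4 is conditioned on, so the path is blocked at X4.
All paths are blocked; X1 ⊥ X6 | {X2, X3, X4, X7} holds.

Yes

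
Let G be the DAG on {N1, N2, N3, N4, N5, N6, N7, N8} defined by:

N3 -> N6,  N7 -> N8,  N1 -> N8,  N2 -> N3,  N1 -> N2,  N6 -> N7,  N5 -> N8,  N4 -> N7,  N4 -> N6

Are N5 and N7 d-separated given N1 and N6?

3 paths connect N5 and N7; each must be blocked for d-separation to hold:
Path 1: N5 → N8 ← N7
  N8 is a collider here and neither N8 nor any of its descendants is conditioned on, so the collider stays closed — the path is blocked at N8.
Path 2: N5 → N8 ← N1 → N2 → N3 → N6 → N7
  N8 is a collider here and neither N8 nor any of its descendants is conditioned on, so the collider stays closed — the path is blocked at N8.
Path 3: N5 → N8 ← N1 → N2 → N3 → N6 ← N4 → N7
  N8 is a collider here and neither N8 nor any of its descendants is conditioned on, so the collider stays closed — the path is blocked at N8.
All paths are blocked; N5 ⊥ N7 | {N1, N6} holds.

Yes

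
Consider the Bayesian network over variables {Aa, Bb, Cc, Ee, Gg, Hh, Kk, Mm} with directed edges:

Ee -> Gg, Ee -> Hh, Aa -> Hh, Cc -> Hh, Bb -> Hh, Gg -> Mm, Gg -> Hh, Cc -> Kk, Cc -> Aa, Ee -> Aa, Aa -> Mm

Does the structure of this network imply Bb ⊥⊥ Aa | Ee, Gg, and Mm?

Enumerating the 6 paths from Bb to Aa and testing each for blocking by {Ee, Gg, Mm}:
  1. Bb → Hh ← Gg → Mm ← Aa — Hh:collider[blocks]; Gg:fork[blocks]; Mm:collider[open] ⇒ blocked
  2. Bb → Hh ← Gg ← Ee → Aa — Hh:collider[blocks]; Gg:chain[blocks]; Ee:fork[blocks] ⇒ blocked
  3. Bb → Hh ← Aa — Hh:collider[blocks] ⇒ blocked
  4. Bb → Hh ← Cc → Aa — Hh:collider[blocks]; Cc:fork[open] ⇒ blocked
  5. Bb → Hh ← Ee → Gg → Mm ← Aa — Hh:collider[blocks]; Ee:fork[blocks]; Gg:chain[blocks]; Mm:collider[open] ⇒ blocked
  6. Bb → Hh ← Ee → Aa — Hh:collider[blocks]; Ee:fork[blocks] ⇒ blocked
Since every path is blocked, d-separation holds.

Yes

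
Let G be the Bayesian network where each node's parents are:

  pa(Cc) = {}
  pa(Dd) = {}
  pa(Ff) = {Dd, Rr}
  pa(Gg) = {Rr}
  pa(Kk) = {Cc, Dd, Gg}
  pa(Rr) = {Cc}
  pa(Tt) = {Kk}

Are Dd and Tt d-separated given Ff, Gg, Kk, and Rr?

We examine all 3 paths between Dd and Tt:
Path 1: Dd → Kk → Tt
  Kk is a chain here and Kk is conditioned on, so the path is blocked at Kk.
Path 2: Dd → Ff ← Rr → Gg → Kk → Tt
  Rr is a fork here and Rr is conditioned on, so the path is blocked at Rr.
Path 3: Dd → Ff ← Rr ← Cc → Kk → Tt
  Rr is a chain here and Rr is conditioned on, so the path is blocked at Rr.
All paths are blocked; Dd ⊥ Tt | {Ff, Gg, Kk, Rr} holds.

Yes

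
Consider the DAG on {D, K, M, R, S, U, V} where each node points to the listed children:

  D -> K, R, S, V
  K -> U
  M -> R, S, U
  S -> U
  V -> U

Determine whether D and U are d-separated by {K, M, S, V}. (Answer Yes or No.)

Yes — D and U are d-separated given {K, M, S, V}.

We examine all 6 paths between D and U:
Path 1: D → V → U
  V is a chain here and V is conditioned on, so the path is blocked at V.
Path 2: D → R ← M → U
  R is a collider here and neither R nor any of its descendants is conditioned on, so the collider stays closed — the path is blocked at R.
Path 3: D → R ← M → S → U
  R is a collider here and neither R nor any of its descendants is conditioned on, so the collider stays closed — the path is blocked at R.
Path 4: D → S → U
  S is a chain here and S is conditioned on, so the path is blocked at S.
Path 5: D → S ← M → U
  M is a fork here and M is conditioned on, so the path is blocked at M.
Path 6: D → K → U
  K is a chain here and K is conditioned on, so the path is blocked at K.
Since every path is blocked, d-separation holds.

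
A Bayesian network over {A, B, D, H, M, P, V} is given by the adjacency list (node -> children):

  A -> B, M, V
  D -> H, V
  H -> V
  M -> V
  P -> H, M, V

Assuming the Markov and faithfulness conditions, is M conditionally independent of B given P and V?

No

There are 5 undirected paths between M and B; checking each against the conditioning set {P, V}:
  1. M ← A → B — A:fork[open] ⇒ active
  2. M → V ← A → B — V:collider[open]; A:fork[open] ⇒ active
  3. M ← P → V ← A → B — P:fork[blocks]; V:collider[open]; A:fork[open] ⇒ blocked
  4. M ← P → H → V ← A → B — P:fork[blocks]; H:chain[open]; V:collider[open]; A:fork[open] ⇒ blocked
  5. M ← P → H ← D → V ← A → B — P:fork[blocks]; H:collider[open]; D:fork[open]; V:collider[open]; A:fork[open] ⇒ blocked
At least one path is unblocked, so d-separation fails.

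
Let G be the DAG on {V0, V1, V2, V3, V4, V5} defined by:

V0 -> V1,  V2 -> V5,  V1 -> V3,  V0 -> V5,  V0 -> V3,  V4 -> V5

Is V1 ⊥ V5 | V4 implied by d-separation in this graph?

No — V1 and V5 are not d-separated given {V4}.

Enumerating the 2 paths from V1 to V5 and testing each for blocking by {V4}:
  1. V1 ← V0 → V5 — V0:fork[open] ⇒ active
  2. V1 → V3 ← V0 → V5 — V3:collider[blocks]; V0:fork[open] ⇒ blocked
Since the path V1 ← V0 → V5 is active, V1 and V5 are not d-separated given {V4}.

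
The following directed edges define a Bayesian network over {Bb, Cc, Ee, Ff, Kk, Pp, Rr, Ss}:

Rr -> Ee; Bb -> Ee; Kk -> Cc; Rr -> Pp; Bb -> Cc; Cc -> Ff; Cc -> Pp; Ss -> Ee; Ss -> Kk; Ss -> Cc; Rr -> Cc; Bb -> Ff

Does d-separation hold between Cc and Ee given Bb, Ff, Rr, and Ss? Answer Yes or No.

Enumerating the 6 paths from Cc to Ee and testing each for blocking by {Bb, Ff, Rr, Ss}:
Path 1: Cc ← Rr → Ee
  Rr is a fork here and Rr is conditioned on, so the path is blocked at Rr.
Path 2: Cc ← Ss → Ee
  Ss is a fork here and Ss is conditioned on, so the path is blocked at Ss.
Path 3: Cc → Ff ← Bb → Ee
  Bb is a fork here and Bb is conditioned on, so the path is blocked at Bb.
Path 4: Cc ← Kk ← Ss → Ee
  Ss is a fork here and Ss is conditioned on, so the path is blocked at Ss.
Path 5: Cc → Pp ← Rr → Ee
  Pp is a collider here and neither Pp nor any of its descendants is conditioned on, so the collider stays closed — the path is blocked at Pp.
Path 6: Cc ← Bb → Ee
  Bb is a fork here and Bb is conditioned on, so the path is blocked at Bb.
Every path is blocked, so Cc and Ee are d-separated given {Bb, Ff, Rr, Ss}.

Yes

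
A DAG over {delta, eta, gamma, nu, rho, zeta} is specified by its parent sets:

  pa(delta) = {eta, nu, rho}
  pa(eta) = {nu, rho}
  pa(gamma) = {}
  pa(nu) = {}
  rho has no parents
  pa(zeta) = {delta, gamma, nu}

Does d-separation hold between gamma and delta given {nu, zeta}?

No — gamma and delta are not d-separated given {nu, zeta}.

4 paths connect gamma and delta; each must be blocked for d-separation to hold:
Path 1: gamma → zeta ← delta
  zeta is a collider and zeta is conditioned on, which opens it — no node blocks this path, so it is active.
Path 2: gamma → zeta ← nu → delta
  nu is a fork here and nu is conditioned on, so the path is blocked at nu.
Path 3: gamma → zeta ← nu → eta → delta
  nu is a fork here and nu is conditioned on, so the path is blocked at nu.
Path 4: gamma → zeta ← nu → eta ← rho → delta
  nu is a fork here and nu is conditioned on, so the path is blocked at nu.
Because an active path exists, gamma and delta are not d-separated.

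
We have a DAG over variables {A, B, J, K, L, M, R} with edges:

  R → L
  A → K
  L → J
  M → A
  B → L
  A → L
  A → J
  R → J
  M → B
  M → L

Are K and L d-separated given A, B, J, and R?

There are 5 undirected paths between K and L; checking each against the conditioning set {A, B, J, R}:
Path 1: K ← A → J ← R → L
  A is a fork here and A is conditioned on, so the path is blocked at A.
Path 2: K ← A → J ← L
  A is a fork here and A is conditioned on, so the path is blocked at A.
Path 3: K ← A ← M → L
  A is a chain here and A is conditioned on, so the path is blocked at A.
Path 4: K ← A ← M → B → L
  A is a chain here and A is conditioned on, so the path is blocked at A.
Path 5: K ← A → L
  A is a fork here and A is conditioned on, so the path is blocked at A.
Every path is blocked, so K and L are d-separated given {A, B, J, R}.

Yes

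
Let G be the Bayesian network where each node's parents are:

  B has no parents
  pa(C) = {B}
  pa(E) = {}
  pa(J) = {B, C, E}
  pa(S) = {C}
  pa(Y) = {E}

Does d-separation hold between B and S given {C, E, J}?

2 paths connect B and S; each must be blocked for d-separation to hold:
Path 1: B → C → S
  C is a chain here and C is conditioned on, so the path is blocked at C.
Path 2: B → J ← C → S
  C is a fork here and C is conditioned on, so the path is blocked at C.
Since every path is blocked, d-separation holds.

Yes — B and S are d-separated given {C, E, J}.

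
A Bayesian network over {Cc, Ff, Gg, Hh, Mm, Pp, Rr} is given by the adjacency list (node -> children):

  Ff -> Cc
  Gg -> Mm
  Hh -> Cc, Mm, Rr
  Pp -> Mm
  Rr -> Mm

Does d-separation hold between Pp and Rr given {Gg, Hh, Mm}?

No — Pp and Rr are not d-separated given {Gg, Hh, Mm}.

We examine all 2 paths between Pp and Rr:
Path 1: Pp → Mm ← Hh → Rr
  Hh is a fork here and Hh is conditioned on, so the path is blocked at Hh.
Path 2: Pp → Mm ← Rr
  Mm is a collider and Mm is conditioned on, which opens it — no node blocks this path, so it is active.
Since the path Pp → Mm ← Rr is active, Pp and Rr are not d-separated given {Gg, Hh, Mm}.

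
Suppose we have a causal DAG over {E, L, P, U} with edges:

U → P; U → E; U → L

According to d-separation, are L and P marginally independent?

The only undirected path from L to P is:
Path 1: L ← U → P
  U is a fork and U is not conditioned on — no node blocks this path, so it is active.
Since the path L ← U → P is active, L and P are not d-separated given ∅.

No — L and P are not d-separated given ∅.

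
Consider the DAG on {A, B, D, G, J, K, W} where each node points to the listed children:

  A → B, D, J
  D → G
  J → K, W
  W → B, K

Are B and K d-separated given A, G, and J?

No — B and K are not d-separated given {A, G, J}.

We examine all 4 paths between B and K:
Path 1: B ← A → J → K
  A is a fork here and A is conditioned on, so the path is blocked at A.
Path 2: B ← A → J → W → K
  A is a fork here and A is conditioned on, so the path is blocked at A.
Path 3: B ← W → K
  W is a fork and W is not conditioned on — no node blocks this path, so it is active.
Path 4: B ← W ← J → K
  J is a fork here and J is conditioned on, so the path is blocked at J.
Since the path B ← W → K is active, B and K are not d-separated given {A, G, J}.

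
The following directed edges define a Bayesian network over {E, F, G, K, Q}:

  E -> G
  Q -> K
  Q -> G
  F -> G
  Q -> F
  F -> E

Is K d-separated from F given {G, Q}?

3 paths connect K and F; each must be blocked for d-separation to hold:
  1. K ← Q → F — Q:fork[blocks] ⇒ blocked
  2. K ← Q → G ← F — Q:fork[blocks]; G:collider[open] ⇒ blocked
  3. K ← Q → G ← E ← F — Q:fork[blocks]; G:collider[open]; E:chain[open] ⇒ blocked
All paths are blocked; K ⊥ F | {G, Q} holds.

Yes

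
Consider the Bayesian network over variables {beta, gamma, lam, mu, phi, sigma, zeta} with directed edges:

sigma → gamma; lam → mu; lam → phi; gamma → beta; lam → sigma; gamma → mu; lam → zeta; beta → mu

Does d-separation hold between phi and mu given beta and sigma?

Enumerating the 3 paths from phi to mu and testing each for blocking by {beta, sigma}:
Path 1: phi ← lam → sigma → gamma → mu
  sigma is a chain here and sigma is conditioned on, so the path is blocked at sigma.
Path 2: phi ← lam → sigma → gamma → beta → mu
  sigma is a chain here and sigma is conditioned on, so the path is blocked at sigma.
Path 3: phi ← lam → mu
  lam is a fork and lam is not conditioned on — no node blocks this path, so it is active.
Because an active path exists, phi and mu are not d-separated.

No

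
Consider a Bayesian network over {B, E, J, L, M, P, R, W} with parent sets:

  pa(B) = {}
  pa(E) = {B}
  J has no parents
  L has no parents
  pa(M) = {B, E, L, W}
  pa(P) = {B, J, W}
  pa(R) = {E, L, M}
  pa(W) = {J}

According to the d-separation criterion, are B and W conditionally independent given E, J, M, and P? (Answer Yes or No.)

6 paths connect B and W; each must be blocked for d-separation to hold:
Path 1: B → M ← W
  M is a collider and M is conditioned on, which opens it — no node blocks this path, so it is active.
Path 2: B → P ← W
  P is a collider and P is conditioned on, which opens it — no node blocks this path, so it is active.
Path 3: B → P ← J → W
  J is a fork here and J is conditioned on, so the path is blocked at J.
Path 4: B → E → M ← W
  E is a chain here and E is conditioned on, so the path is blocked at E.
Path 5: B → E → R ← L → M ← W
  E is a chain here and E is conditioned on, so the path is blocked at E.
Path 6: B → E → R ← M ← W
  E is a chain here and E is conditioned on, so the path is blocked at E.
Because an active path exists, B and W are not d-separated.

No — B and W are not d-separated given {E, J, M, P}.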